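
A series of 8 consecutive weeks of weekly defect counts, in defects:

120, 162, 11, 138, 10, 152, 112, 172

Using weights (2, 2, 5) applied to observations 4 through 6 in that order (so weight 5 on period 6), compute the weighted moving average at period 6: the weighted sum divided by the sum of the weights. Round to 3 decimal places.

Weighted sum: 2·138 + 2·10 + 5·152 = 276 + 20 + 760 = 1056
Weight total: 2 + 2 + 5 = 9
WMA = 1056 / 9 = 117.333

117.333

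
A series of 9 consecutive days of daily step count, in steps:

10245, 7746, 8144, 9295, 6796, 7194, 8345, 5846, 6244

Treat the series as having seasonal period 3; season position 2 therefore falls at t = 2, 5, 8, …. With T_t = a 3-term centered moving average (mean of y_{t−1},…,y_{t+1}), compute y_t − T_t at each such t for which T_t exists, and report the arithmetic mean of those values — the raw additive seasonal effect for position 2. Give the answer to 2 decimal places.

-965.67

Season position 2 occurs at t = 2, 5, 8 (where T_t is defined).
t=2: T_2 = 8711.6667; y_2 − T_2 = 7746 − 8711.6667 = -965.6667
t=5: T_5 = 7761.6667; y_5 − T_5 = 6796 − 7761.6667 = -965.6667
t=8: T_8 = 6811.6667; y_8 − T_8 = 5846 − 6811.6667 = -965.6667
Mean deviation: (-965.6667 + -965.6667 + -965.6667) / 3 = -965.67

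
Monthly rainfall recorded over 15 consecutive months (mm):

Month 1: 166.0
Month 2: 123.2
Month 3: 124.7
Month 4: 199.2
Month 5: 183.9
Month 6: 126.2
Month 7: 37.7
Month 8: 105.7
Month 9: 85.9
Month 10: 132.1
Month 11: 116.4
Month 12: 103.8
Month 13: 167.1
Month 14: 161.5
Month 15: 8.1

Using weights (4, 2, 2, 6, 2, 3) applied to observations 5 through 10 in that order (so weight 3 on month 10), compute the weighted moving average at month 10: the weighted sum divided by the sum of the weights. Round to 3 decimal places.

119.247

Weighted sum: 4·183.9 + 2·126.2 + 2·37.7 + 6·105.7 + 2·85.9 + 3·132.1 = 735.6 + 252.4 + 75.4 + 634.2 + 171.8 + 396.3 = 2265.7
Weight total: 4 + 2 + 2 + 6 + 2 + 3 = 19
WMA = 2265.7 / 19 = 119.247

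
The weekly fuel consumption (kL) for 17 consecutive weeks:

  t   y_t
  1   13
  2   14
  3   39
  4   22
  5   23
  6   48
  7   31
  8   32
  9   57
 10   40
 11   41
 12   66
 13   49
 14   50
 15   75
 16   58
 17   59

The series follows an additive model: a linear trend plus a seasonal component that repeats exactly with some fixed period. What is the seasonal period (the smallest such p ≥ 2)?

First differences y_{t+1} − y_t: 1, 25, -17, 1, 25, -17, 1, 25, …
The difference pattern repeats every 3 terms and not for any smaller step, so p = 3.

3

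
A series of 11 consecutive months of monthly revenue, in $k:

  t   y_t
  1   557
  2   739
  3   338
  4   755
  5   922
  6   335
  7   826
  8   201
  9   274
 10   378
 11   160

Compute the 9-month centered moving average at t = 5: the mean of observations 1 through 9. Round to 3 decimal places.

549.667

Sum of periods 1–9: 557 + 739 + 338 + 755 + 922 + 335 + 826 + 201 + 274 = 4947
Divide by 9: 4947 / 9 = 549.667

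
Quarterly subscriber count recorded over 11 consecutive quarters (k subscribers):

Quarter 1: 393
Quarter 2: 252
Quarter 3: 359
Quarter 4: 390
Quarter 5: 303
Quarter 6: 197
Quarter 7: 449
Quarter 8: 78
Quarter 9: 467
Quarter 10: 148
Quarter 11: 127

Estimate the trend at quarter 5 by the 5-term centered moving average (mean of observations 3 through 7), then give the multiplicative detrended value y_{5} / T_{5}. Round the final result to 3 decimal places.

Trend T_5 = (359 + 390 + 303 + 197 + 449) / 5 = 1698/5 = 339.60000
Ratio to trend: 303 / 339.60000 = 0.892

0.892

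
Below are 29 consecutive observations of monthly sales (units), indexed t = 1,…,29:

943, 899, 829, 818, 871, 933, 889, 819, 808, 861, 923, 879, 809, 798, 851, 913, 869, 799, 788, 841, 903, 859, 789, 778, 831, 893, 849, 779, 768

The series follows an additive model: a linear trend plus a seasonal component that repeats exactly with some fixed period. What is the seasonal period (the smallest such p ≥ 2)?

5

First differences y_{t+1} − y_t: -44, -70, -11, 53, 62, -44, -70, -11, 53, 62, -44, -70, …
The difference pattern repeats every 5 terms and not for any smaller step, so p = 5.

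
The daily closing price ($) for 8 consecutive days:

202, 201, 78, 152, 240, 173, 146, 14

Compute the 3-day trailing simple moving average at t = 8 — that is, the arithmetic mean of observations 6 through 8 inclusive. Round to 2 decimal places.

Sum of periods 6–8: 173 + 146 + 14 = 333
Divide by 3: 333 / 3 = 111.00

111.00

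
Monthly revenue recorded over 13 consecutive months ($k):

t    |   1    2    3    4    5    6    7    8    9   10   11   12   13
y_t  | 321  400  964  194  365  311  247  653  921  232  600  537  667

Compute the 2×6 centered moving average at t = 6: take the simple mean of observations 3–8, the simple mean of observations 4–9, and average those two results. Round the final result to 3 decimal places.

Sum over 3–8: 964 + 194 + 365 + 311 + 247 + 653 = 2734
Sum over 4–9: 194 + 365 + 311 + 247 + 653 + 921 = 2691
CMA at t=6 = (2734 + 2691) / (2·6) = 5425 / 12 = 452.083

452.083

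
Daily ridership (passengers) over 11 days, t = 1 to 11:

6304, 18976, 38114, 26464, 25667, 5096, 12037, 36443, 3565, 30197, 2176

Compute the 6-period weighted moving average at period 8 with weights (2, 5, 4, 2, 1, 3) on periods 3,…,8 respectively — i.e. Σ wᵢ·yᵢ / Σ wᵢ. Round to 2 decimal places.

Weighted sum: 2·38114 + 5·26464 + 4·25667 + 2·5096 + 1·12037 + 3·36443 = 76228 + 132320 + 102668 + 10192 + 12037 + 109329 = 442774
Weight total: 2 + 5 + 4 + 2 + 1 + 3 = 17
WMA = 442774 / 17 = 26045.53

26045.53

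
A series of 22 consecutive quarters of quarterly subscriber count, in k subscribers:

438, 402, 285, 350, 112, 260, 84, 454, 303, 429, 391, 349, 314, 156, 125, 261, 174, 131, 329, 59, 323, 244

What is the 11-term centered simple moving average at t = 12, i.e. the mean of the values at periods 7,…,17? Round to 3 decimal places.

276.364

Sum of periods 7–17: 84 + 454 + 303 + 429 + 391 + 349 + 314 + 156 + 125 + 261 + 174 = 3040
Divide by 11: 3040 / 11 = 276.364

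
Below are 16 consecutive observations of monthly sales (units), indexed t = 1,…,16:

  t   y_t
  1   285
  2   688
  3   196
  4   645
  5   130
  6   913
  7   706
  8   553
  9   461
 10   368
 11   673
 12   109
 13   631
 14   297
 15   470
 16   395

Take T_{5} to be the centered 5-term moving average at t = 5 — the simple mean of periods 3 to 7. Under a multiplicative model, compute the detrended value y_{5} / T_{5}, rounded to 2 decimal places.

Trend T_5 = (196 + 645 + 130 + 913 + 706) / 5 = 2590/5 = 518.0000
Ratio to trend: 130 / 518.0000 = 0.25

0.25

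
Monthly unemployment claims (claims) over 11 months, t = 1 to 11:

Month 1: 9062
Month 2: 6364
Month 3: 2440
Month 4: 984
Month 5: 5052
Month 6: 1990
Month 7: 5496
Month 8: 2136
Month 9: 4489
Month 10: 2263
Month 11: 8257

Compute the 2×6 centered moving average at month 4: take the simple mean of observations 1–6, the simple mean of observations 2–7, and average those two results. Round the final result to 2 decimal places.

4018.17

Sum over 1–6: 9062 + 6364 + 2440 + 984 + 5052 + 1990 = 25892
Sum over 2–7: 6364 + 2440 + 984 + 5052 + 1990 + 5496 = 22326
CMA at t=4 = (25892 + 22326) / (2·6) = 48218 / 12 = 4018.17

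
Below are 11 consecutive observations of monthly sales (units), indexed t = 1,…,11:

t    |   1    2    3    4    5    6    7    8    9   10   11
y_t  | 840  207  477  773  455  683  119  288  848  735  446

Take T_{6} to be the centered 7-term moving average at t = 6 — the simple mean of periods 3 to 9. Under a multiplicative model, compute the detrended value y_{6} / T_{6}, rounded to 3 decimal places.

1.312

Trend T_6 = (477 + 773 + 455 + 683 + 119 + 288 + 848) / 7 = 3643/7 = 520.42857
Ratio to trend: 683 / 520.42857 = 1.312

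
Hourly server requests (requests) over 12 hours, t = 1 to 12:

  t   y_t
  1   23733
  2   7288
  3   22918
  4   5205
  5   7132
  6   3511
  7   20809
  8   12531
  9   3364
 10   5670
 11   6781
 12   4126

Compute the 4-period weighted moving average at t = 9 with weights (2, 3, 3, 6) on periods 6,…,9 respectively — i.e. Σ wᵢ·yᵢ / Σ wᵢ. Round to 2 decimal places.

9087.57

Weighted sum: 2·3511 + 3·20809 + 3·12531 + 6·3364 = 7022 + 62427 + 37593 + 20184 = 127226
Weight total: 2 + 3 + 3 + 6 = 14
WMA = 127226 / 14 = 9087.57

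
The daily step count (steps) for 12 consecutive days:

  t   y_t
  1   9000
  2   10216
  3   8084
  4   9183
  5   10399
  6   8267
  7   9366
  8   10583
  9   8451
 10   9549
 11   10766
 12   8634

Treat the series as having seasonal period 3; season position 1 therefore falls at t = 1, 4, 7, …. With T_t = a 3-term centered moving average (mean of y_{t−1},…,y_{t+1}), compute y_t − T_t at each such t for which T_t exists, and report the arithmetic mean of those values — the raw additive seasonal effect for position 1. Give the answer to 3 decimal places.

-39.333

Season position 1 occurs at t = 4, 7, 10 (where T_t is defined).
t=4: T_4 = 9222.00000; y_4 − T_4 = 9183 − 9222.00000 = -39.00000
t=7: T_7 = 9405.33333; y_7 − T_7 = 9366 − 9405.33333 = -39.33333
t=10: T_10 = 9588.66667; y_10 − T_10 = 9549 − 9588.66667 = -39.66667
Mean deviation: (-39.00000 + -39.33333 + -39.66667) / 3 = -39.333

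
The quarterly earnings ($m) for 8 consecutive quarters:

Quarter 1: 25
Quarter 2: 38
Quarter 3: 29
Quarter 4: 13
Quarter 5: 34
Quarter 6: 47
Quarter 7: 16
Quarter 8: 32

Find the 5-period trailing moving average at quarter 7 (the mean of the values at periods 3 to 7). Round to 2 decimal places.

27.80

Sum of periods 3–7: 29 + 13 + 34 + 47 + 16 = 139
Divide by 5: 139 / 5 = 27.80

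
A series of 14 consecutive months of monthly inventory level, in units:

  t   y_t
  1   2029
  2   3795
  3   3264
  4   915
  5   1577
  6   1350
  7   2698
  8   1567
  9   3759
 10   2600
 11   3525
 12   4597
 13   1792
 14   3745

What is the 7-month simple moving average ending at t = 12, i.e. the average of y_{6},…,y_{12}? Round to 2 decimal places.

2870.86

Sum of periods 6–12: 1350 + 2698 + 1567 + 3759 + 2600 + 3525 + 4597 = 20096
Divide by 7: 20096 / 7 = 2870.86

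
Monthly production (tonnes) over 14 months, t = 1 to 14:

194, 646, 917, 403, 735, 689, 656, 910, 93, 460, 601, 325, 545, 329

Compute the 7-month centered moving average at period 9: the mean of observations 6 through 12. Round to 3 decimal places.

Sum of periods 6–12: 689 + 656 + 910 + 93 + 460 + 601 + 325 = 3734
Divide by 7: 3734 / 7 = 533.429

533.429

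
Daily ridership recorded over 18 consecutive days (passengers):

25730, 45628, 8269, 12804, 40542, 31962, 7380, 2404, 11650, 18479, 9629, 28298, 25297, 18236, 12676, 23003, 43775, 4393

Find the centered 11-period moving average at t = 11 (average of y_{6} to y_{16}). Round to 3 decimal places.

Sum of periods 6–16: 31962 + 7380 + 2404 + 11650 + 18479 + 9629 + 28298 + 25297 + 18236 + 12676 + 23003 = 189014
Divide by 11: 189014 / 11 = 17183.091

17183.091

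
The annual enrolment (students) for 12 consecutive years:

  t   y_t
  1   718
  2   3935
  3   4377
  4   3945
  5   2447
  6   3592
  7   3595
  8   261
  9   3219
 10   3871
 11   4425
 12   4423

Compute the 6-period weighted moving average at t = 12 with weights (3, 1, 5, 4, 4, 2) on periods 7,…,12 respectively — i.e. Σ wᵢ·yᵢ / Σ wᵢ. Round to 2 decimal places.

Weighted sum: 3·3595 + 1·261 + 5·3219 + 4·3871 + 4·4425 + 2·4423 = 10785 + 261 + 16095 + 15484 + 17700 + 8846 = 69171
Weight total: 3 + 1 + 5 + 4 + 4 + 2 = 19
WMA = 69171 / 19 = 3640.58

3640.58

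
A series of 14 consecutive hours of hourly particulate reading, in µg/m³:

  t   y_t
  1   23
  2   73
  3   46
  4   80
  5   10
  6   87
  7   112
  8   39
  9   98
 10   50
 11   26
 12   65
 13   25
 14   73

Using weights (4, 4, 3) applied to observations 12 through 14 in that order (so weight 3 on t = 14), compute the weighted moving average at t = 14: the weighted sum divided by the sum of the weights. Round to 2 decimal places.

Weighted sum: 4·65 + 4·25 + 3·73 = 260 + 100 + 219 = 579
Weight total: 4 + 4 + 3 = 11
WMA = 579 / 11 = 52.64

52.64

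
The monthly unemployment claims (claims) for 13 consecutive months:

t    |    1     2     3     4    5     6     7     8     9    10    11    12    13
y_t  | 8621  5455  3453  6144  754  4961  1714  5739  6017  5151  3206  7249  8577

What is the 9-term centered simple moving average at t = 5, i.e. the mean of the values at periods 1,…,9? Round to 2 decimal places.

4762.00

Sum of periods 1–9: 8621 + 5455 + 3453 + 6144 + 754 + 4961 + 1714 + 5739 + 6017 = 42858
Divide by 9: 42858 / 9 = 4762.00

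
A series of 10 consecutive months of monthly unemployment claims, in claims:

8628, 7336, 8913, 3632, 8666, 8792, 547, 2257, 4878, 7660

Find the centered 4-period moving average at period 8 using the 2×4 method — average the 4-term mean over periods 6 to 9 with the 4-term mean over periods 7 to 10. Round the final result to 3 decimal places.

3977.000

Sum over 6–9: 8792 + 547 + 2257 + 4878 = 16474
Sum over 7–10: 547 + 2257 + 4878 + 7660 = 15342
CMA at t=8 = (16474 + 15342) / (2·4) = 31816 / 8 = 3977.000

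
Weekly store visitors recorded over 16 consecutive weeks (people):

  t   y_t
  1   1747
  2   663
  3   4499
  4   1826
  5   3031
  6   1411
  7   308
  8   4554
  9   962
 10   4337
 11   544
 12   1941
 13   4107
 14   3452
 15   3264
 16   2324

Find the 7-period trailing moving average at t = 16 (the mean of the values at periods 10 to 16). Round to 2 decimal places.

2852.71

Sum of periods 10–16: 4337 + 544 + 1941 + 4107 + 3452 + 3264 + 2324 = 19969
Divide by 7: 19969 / 7 = 2852.71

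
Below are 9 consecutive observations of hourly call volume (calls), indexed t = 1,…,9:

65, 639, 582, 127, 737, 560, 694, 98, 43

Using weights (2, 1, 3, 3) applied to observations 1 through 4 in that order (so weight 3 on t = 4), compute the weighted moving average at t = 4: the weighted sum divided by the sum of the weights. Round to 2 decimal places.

321.78

Weighted sum: 2·65 + 1·639 + 3·582 + 3·127 = 130 + 639 + 1746 + 381 = 2896
Weight total: 2 + 1 + 3 + 3 = 9
WMA = 2896 / 9 = 321.78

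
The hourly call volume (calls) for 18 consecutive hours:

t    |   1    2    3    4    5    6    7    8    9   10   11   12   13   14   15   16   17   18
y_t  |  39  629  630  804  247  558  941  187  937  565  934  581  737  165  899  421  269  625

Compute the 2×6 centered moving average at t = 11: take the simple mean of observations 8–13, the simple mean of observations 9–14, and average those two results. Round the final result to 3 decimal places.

Sum over 8–13: 187 + 937 + 565 + 934 + 581 + 737 = 3941
Sum over 9–14: 937 + 565 + 934 + 581 + 737 + 165 = 3919
CMA at t=11 = (3941 + 3919) / (2·6) = 7860 / 12 = 655.000

655.000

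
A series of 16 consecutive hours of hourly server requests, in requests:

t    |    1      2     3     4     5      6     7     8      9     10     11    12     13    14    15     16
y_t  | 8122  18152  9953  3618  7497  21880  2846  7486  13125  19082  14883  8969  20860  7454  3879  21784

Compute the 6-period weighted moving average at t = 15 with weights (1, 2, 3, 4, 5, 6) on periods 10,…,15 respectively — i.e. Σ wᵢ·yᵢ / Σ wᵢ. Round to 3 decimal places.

10463.762

Weighted sum: 1·19082 + 2·14883 + 3·8969 + 4·20860 + 5·7454 + 6·3879 = 19082 + 29766 + 26907 + 83440 + 37270 + 23274 = 219739
Weight total: 1 + 2 + 3 + 4 + 5 + 6 = 21
WMA = 219739 / 21 = 10463.762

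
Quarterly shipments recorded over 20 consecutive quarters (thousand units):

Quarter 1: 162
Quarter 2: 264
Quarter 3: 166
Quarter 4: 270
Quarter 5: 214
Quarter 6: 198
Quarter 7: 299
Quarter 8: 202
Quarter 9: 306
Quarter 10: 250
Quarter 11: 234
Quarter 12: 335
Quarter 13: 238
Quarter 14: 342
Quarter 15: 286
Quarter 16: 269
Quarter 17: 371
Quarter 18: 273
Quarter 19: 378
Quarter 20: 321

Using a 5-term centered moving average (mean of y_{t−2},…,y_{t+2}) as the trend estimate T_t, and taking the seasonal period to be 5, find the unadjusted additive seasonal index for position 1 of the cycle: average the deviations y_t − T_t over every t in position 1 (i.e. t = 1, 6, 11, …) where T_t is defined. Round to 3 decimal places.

Season position 1 occurs at t = 6, 11, 16 (where T_t is defined).
t=6: T_6 = 236.60000; y_6 − T_6 = 198 − 236.60000 = -38.60000
t=11: T_11 = 272.60000; y_11 − T_11 = 234 − 272.60000 = -38.60000
t=16: T_16 = 308.20000; y_16 − T_16 = 269 − 308.20000 = -39.20000
Mean deviation: (-38.60000 + -38.60000 + -39.20000) / 3 = -38.800

-38.800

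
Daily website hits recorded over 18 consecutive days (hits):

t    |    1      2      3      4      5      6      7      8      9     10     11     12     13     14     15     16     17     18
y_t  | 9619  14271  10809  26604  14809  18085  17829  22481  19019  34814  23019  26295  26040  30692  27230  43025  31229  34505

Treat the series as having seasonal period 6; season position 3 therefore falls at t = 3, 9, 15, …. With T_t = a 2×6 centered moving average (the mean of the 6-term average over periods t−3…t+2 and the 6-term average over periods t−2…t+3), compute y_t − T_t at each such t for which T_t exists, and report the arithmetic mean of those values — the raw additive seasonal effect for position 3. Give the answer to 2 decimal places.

-4206.17

Season position 3 occurs at t = 9, 15 (where T_t is defined).
t=9: T_9 = 23225.3333; y_9 − T_9 = 19019 − 23225.3333 = -4206.3333
t=15: T_15 = 31436.0000; y_15 − T_15 = 27230 − 31436.0000 = -4206.0000
Mean deviation: (-4206.3333 + -4206.0000) / 2 = -4206.17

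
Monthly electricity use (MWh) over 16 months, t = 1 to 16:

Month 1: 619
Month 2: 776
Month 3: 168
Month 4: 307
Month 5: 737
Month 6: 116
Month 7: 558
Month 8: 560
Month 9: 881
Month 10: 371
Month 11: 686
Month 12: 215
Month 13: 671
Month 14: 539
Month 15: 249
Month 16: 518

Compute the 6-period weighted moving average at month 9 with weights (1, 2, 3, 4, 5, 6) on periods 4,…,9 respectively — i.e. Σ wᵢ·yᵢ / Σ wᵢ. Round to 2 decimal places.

592.71

Weighted sum: 1·307 + 2·737 + 3·116 + 4·558 + 5·560 + 6·881 = 307 + 1474 + 348 + 2232 + 2800 + 5286 = 12447
Weight total: 1 + 2 + 3 + 4 + 5 + 6 = 21
WMA = 12447 / 21 = 592.71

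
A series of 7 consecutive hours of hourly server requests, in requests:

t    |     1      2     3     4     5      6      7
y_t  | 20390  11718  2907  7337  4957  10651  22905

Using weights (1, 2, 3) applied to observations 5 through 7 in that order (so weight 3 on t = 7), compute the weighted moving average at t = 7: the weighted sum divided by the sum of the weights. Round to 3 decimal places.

Weighted sum: 1·4957 + 2·10651 + 3·22905 = 4957 + 21302 + 68715 = 94974
Weight total: 1 + 2 + 3 = 6
WMA = 94974 / 6 = 15829.000

15829.000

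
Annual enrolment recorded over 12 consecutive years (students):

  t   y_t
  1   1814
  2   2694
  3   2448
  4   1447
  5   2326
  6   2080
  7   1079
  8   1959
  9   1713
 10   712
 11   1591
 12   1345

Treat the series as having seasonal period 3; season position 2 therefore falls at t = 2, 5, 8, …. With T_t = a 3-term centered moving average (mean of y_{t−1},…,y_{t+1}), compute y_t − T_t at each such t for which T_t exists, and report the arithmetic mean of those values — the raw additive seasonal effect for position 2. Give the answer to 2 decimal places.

375.17

Season position 2 occurs at t = 2, 5, 8, 11 (where T_t is defined).
t=2: T_2 = 2318.6667; y_2 − T_2 = 2694 − 2318.6667 = 375.3333
t=5: T_5 = 1951.0000; y_5 − T_5 = 2326 − 1951.0000 = 375.0000
t=8: T_8 = 1583.6667; y_8 − T_8 = 1959 − 1583.6667 = 375.3333
t=11: T_11 = 1216.0000; y_11 − T_11 = 1591 − 1216.0000 = 375.0000
Mean deviation: (375.3333 + 375.0000 + 375.3333 + 375.0000) / 4 = 375.17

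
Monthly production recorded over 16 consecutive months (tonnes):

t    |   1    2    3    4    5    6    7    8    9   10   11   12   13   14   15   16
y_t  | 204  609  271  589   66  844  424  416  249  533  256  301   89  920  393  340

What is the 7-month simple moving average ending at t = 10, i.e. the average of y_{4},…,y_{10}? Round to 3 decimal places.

445.857

Sum of periods 4–10: 589 + 66 + 844 + 424 + 416 + 249 + 533 = 3121
Divide by 7: 3121 / 7 = 445.857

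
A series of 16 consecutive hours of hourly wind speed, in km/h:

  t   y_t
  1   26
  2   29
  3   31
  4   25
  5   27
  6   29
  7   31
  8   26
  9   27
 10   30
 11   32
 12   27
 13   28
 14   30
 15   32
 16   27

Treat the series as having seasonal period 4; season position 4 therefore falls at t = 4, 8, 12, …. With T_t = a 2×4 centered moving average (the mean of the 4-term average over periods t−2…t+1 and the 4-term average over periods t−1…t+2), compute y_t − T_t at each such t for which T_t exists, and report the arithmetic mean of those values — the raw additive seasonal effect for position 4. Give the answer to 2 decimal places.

-2.54

Season position 4 occurs at t = 4, 8, 12 (where T_t is defined).
t=4: T_4 = 28.0000; y_4 − T_4 = 25 − 28.0000 = -3.0000
t=8: T_8 = 28.3750; y_8 − T_8 = 26 − 28.3750 = -2.3750
t=12: T_12 = 29.2500; y_12 − T_12 = 27 − 29.2500 = -2.2500
Mean deviation: (-3.0000 + -2.3750 + -2.2500) / 3 = -2.54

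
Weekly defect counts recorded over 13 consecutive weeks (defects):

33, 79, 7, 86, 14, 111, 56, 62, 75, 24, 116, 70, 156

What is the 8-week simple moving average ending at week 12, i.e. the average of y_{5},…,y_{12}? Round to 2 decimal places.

Sum of periods 5–12: 14 + 111 + 56 + 62 + 75 + 24 + 116 + 70 = 528
Divide by 8: 528 / 8 = 66.00

66.00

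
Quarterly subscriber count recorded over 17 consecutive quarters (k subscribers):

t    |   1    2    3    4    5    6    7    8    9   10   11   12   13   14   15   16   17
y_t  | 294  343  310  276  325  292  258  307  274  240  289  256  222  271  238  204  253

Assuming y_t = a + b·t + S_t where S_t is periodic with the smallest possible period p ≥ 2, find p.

First differences y_{t+1} − y_t: 49, -33, -34, 49, -33, -34, 49, -33, …
The difference pattern repeats every 3 terms and not for any smaller step, so p = 3.

3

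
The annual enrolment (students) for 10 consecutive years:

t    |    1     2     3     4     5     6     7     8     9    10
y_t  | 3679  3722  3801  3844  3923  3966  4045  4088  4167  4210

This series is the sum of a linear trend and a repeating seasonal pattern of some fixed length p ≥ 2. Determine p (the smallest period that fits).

First differences y_{t+1} − y_t: 43, 79, 43, 79, 43, 79, …
The difference pattern repeats every 2 terms and not for any smaller step, so p = 2.

2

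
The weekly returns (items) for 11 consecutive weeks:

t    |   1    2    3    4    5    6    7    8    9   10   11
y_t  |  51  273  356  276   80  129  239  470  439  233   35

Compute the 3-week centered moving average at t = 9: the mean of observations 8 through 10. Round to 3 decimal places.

380.667

Sum of periods 8–10: 470 + 439 + 233 = 1142
Divide by 3: 1142 / 3 = 380.667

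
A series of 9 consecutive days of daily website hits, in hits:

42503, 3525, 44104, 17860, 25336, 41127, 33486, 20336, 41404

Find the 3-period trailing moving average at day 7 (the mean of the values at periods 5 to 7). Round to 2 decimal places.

33316.33

Sum of periods 5–7: 25336 + 41127 + 33486 = 99949
Divide by 3: 99949 / 3 = 33316.33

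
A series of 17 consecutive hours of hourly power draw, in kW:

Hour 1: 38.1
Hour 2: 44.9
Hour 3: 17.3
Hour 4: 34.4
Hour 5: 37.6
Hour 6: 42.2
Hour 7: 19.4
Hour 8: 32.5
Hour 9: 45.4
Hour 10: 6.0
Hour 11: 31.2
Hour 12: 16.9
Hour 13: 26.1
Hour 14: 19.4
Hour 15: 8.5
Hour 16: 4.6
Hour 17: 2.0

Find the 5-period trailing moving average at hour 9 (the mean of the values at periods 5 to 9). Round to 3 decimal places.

35.420

Sum of periods 5–9: 37.6 + 42.2 + 19.4 + 32.5 + 45.4 = 177.1
Divide by 5: 177.1 / 5 = 35.420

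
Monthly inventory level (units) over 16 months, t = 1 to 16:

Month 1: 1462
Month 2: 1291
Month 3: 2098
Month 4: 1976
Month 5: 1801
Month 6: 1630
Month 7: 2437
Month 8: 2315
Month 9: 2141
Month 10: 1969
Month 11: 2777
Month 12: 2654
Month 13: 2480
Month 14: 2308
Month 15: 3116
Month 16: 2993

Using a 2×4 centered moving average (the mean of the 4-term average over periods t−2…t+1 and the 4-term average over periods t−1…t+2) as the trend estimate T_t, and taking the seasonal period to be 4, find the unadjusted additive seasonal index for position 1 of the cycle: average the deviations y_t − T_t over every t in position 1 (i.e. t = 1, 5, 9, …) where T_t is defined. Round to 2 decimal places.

Season position 1 occurs at t = 5, 9, 13 (where T_t is defined).
t=5: T_5 = 1918.6250; y_5 − T_5 = 1801 − 1918.6250 = -117.6250
t=9: T_9 = 2258.0000; y_9 − T_9 = 2141 − 2258.0000 = -117.0000
t=13: T_13 = 2597.1250; y_13 − T_13 = 2480 − 2597.1250 = -117.1250
Mean deviation: (-117.6250 + -117.0000 + -117.1250) / 3 = -117.25

-117.25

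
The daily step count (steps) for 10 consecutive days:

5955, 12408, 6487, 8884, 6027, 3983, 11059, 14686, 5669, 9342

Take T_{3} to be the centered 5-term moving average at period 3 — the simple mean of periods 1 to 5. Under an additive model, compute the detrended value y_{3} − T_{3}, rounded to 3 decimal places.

Trend T_3 = (5955 + 12408 + 6487 + 8884 + 6027) / 5 = 39761/5 = 7952.20000
Detrended value: 6487 − 7952.20000 = -1465.200

-1465.200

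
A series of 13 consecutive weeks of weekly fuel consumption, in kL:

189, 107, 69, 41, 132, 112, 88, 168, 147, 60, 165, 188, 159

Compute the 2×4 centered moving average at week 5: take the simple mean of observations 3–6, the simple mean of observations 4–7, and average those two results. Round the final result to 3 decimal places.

90.875

Sum over 3–6: 69 + 41 + 132 + 112 = 354
Sum over 4–7: 41 + 132 + 112 + 88 = 373
CMA at t=5 = (354 + 373) / (2·4) = 727 / 8 = 90.875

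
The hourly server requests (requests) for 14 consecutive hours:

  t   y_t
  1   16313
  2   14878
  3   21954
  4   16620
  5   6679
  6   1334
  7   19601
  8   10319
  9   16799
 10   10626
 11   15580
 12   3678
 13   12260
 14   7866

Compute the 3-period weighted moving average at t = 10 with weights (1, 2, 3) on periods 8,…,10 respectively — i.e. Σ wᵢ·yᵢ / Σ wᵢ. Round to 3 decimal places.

Weighted sum: 1·10319 + 2·16799 + 3·10626 = 10319 + 33598 + 31878 = 75795
Weight total: 1 + 2 + 3 = 6
WMA = 75795 / 6 = 12632.500

12632.500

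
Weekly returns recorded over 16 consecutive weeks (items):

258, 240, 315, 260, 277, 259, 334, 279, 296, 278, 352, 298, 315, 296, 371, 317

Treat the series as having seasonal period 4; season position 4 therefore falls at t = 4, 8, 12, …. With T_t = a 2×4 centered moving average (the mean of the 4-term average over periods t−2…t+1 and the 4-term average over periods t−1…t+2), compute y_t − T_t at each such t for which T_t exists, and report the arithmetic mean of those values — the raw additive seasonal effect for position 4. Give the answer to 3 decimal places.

-15.250

Season position 4 occurs at t = 4, 8, 12 (where T_t is defined).
t=4: T_4 = 275.37500; y_4 − T_4 = 260 − 275.37500 = -15.37500
t=8: T_8 = 294.37500; y_8 − T_8 = 279 − 294.37500 = -15.37500
t=12: T_12 = 313.00000; y_12 − T_12 = 298 − 313.00000 = -15.00000
Mean deviation: (-15.37500 + -15.37500 + -15.00000) / 3 = -15.250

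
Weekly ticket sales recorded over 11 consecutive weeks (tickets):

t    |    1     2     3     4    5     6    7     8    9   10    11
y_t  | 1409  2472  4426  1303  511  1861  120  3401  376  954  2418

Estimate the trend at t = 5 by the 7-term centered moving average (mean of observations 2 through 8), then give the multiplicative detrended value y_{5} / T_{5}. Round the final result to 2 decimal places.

0.25

Trend T_5 = (2472 + 4426 + 1303 + 511 + 1861 + 120 + 3401) / 7 = 14094/7 = 2013.4286
Ratio to trend: 511 / 2013.4286 = 0.25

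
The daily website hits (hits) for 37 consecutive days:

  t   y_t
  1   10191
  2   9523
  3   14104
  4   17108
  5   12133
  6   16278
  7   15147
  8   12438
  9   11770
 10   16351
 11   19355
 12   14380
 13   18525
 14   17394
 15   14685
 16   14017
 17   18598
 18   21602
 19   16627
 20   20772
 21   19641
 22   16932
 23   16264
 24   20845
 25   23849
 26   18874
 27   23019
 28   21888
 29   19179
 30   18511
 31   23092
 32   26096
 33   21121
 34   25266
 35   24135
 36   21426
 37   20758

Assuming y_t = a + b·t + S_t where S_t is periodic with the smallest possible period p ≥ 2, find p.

First differences y_{t+1} − y_t: -668, 4581, 3004, -4975, 4145, -1131, -2709, -668, 4581, 3004, -4975, 4145, -1131, -2709, -668, 4581, …
The difference pattern repeats every 7 terms and not for any smaller step, so p = 7.

7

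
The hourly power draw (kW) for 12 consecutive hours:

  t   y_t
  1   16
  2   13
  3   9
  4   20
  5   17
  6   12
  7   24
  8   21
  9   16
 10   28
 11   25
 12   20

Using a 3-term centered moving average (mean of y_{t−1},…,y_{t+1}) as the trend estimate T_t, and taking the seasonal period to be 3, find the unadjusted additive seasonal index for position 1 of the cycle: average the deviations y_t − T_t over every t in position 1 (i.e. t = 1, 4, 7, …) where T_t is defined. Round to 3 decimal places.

4.889

Season position 1 occurs at t = 4, 7, 10 (where T_t is defined).
t=4: T_4 = 15.33333; y_4 − T_4 = 20 − 15.33333 = 4.66667
t=7: T_7 = 19.00000; y_7 − T_7 = 24 − 19.00000 = 5.00000
t=10: T_10 = 23.00000; y_10 − T_10 = 28 − 23.00000 = 5.00000
Mean deviation: (4.66667 + 5.00000 + 5.00000) / 3 = 4.889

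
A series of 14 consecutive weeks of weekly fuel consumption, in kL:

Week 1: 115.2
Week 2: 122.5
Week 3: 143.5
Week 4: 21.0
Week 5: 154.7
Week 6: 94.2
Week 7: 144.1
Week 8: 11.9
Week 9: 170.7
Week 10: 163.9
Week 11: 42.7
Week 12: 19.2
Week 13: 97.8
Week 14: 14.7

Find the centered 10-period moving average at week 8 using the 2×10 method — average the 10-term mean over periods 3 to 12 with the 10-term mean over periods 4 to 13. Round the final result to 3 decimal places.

94.305

Sum over 3–12: 143.5 + 21.0 + 154.7 + 94.2 + 144.1 + 11.9 + 170.7 + 163.9 + 42.7 + 19.2 = 965.9
Sum over 4–13: 21.0 + 154.7 + 94.2 + 144.1 + 11.9 + 170.7 + 163.9 + 42.7 + 19.2 + 97.8 = 920.2
CMA at t=8 = (965.9 + 920.2) / (2·10) = 1886.1 / 20 = 94.305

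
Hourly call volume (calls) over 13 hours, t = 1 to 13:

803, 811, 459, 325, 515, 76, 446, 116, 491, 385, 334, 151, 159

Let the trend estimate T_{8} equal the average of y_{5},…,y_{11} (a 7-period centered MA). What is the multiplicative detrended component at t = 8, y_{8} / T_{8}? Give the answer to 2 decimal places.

0.34

Trend T_8 = (515 + 76 + 446 + 116 + 491 + 385 + 334) / 7 = 2363/7 = 337.5714
Ratio to trend: 116 / 337.5714 = 0.34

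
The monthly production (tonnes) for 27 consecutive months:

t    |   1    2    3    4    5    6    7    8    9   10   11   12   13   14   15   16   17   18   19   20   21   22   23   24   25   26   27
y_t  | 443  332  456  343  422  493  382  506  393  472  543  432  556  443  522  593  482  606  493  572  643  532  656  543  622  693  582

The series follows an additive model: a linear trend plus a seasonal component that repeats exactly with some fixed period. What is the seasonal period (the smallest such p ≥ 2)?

5

First differences y_{t+1} − y_t: -111, 124, -113, 79, 71, -111, 124, -113, 79, 71, -111, 124, …
The difference pattern repeats every 5 terms and not for any smaller step, so p = 5.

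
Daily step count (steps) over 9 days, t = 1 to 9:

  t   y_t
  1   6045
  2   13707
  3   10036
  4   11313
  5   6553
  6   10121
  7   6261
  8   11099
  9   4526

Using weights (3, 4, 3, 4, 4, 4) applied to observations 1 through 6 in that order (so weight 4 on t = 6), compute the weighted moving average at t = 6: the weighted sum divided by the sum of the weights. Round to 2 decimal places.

9773.59

Weighted sum: 3·6045 + 4·13707 + 3·10036 + 4·11313 + 4·6553 + 4·10121 = 18135 + 54828 + 30108 + 45252 + 26212 + 40484 = 215019
Weight total: 3 + 4 + 3 + 4 + 4 + 4 = 22
WMA = 215019 / 22 = 9773.59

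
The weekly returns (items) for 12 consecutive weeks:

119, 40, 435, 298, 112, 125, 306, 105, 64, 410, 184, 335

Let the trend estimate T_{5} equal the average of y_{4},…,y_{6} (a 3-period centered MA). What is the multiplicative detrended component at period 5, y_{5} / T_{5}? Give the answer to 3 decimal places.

0.628

Trend T_5 = (298 + 112 + 125) / 3 = 535/3 = 178.33333
Ratio to trend: 112 / 178.33333 = 0.628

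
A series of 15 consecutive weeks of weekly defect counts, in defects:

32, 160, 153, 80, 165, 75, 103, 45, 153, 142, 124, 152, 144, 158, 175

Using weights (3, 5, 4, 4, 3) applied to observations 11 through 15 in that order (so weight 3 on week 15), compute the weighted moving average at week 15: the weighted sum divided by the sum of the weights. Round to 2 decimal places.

150.79

Weighted sum: 3·124 + 5·152 + 4·144 + 4·158 + 3·175 = 372 + 760 + 576 + 632 + 525 = 2865
Weight total: 3 + 5 + 4 + 4 + 3 = 19
WMA = 2865 / 19 = 150.79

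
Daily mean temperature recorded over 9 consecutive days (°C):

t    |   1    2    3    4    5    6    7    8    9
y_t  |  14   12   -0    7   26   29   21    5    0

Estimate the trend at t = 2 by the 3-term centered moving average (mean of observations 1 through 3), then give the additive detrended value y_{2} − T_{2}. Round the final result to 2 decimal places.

3.33

Trend T_2 = (14 + 12 + (-0)) / 3 = 26/3 = 8.6667
Detrended value: 12 − 8.6667 = 3.33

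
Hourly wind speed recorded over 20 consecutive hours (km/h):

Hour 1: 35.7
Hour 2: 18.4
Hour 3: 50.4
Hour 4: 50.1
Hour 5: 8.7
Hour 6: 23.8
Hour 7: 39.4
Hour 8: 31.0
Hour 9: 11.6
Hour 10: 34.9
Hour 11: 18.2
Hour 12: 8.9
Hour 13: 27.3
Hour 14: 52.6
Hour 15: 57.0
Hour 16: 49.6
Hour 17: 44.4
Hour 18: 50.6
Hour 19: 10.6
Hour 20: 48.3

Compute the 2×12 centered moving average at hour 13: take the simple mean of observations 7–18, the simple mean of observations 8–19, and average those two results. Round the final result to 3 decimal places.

34.258

Sum over 7–18: 39.4 + 31.0 + 11.6 + 34.9 + 18.2 + 8.9 + 27.3 + 52.6 + 57.0 + 49.6 + 44.4 + 50.6 = 425.5
Sum over 8–19: 31.0 + 11.6 + 34.9 + 18.2 + 8.9 + 27.3 + 52.6 + 57.0 + 49.6 + 44.4 + 50.6 + 10.6 = 396.7
CMA at t=13 = (425.5 + 396.7) / (2·12) = 822.2 / 24 = 34.258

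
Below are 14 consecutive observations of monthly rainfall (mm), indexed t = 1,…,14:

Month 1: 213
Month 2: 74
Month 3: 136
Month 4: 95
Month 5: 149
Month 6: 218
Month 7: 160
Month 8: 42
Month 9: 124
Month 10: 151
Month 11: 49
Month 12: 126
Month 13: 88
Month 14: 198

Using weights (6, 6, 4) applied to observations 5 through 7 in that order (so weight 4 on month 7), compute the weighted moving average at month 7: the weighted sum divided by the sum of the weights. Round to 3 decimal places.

Weighted sum: 6·149 + 6·218 + 4·160 = 894 + 1308 + 640 = 2842
Weight total: 6 + 6 + 4 = 16
WMA = 2842 / 16 = 177.625

177.625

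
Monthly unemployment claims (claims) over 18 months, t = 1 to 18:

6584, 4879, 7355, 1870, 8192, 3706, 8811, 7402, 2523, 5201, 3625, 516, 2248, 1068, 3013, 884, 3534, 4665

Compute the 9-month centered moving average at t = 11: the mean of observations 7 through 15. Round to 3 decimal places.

Sum of periods 7–15: 8811 + 7402 + 2523 + 5201 + 3625 + 516 + 2248 + 1068 + 3013 = 34407
Divide by 9: 34407 / 9 = 3823.000

3823.000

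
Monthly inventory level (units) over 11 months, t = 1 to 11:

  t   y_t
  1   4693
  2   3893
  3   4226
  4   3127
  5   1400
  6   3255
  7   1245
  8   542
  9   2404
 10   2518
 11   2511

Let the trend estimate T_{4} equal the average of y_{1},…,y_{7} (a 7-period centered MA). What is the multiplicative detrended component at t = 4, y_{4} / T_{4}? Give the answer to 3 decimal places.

1.002

Trend T_4 = (4693 + 3893 + 4226 + 3127 + 1400 + 3255 + 1245) / 7 = 21839/7 = 3119.85714
Ratio to trend: 3127 / 3119.85714 = 1.002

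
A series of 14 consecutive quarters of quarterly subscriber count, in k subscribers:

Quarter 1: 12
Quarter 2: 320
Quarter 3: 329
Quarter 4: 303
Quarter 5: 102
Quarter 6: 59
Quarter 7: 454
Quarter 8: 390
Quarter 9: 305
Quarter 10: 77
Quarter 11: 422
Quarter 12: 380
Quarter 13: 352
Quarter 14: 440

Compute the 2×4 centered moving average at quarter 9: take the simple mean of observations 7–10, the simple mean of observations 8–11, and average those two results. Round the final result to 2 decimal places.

Sum over 7–10: 454 + 390 + 305 + 77 = 1226
Sum over 8–11: 390 + 305 + 77 + 422 = 1194
CMA at t=9 = (1226 + 1194) / (2·4) = 2420 / 8 = 302.50

302.50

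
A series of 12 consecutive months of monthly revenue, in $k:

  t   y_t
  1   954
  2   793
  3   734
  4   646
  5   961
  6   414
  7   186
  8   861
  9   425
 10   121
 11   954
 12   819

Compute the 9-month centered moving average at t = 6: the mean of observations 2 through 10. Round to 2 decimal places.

Sum of periods 2–10: 793 + 734 + 646 + 961 + 414 + 186 + 861 + 425 + 121 = 5141
Divide by 9: 5141 / 9 = 571.22

571.22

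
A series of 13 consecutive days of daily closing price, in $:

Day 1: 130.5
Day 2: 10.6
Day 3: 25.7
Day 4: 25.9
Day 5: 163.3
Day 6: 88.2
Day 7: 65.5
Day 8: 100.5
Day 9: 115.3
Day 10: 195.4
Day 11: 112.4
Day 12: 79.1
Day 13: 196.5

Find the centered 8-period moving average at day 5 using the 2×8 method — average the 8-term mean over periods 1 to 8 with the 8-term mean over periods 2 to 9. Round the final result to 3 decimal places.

Sum over 1–8: 130.5 + 10.6 + 25.7 + 25.9 + 163.3 + 88.2 + 65.5 + 100.5 = 610.2
Sum over 2–9: 10.6 + 25.7 + 25.9 + 163.3 + 88.2 + 65.5 + 100.5 + 115.3 = 595.0
CMA at t=5 = (610.2 + 595.0) / (2·8) = 1205.2 / 16 = 75.325

75.325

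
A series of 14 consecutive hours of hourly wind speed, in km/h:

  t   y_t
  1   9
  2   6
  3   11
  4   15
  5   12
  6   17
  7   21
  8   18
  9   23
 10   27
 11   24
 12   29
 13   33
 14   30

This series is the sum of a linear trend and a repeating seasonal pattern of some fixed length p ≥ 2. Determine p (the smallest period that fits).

3

First differences y_{t+1} − y_t: -3, 5, 4, -3, 5, 4, -3, 5, …
The difference pattern repeats every 3 terms and not for any smaller step, so p = 3.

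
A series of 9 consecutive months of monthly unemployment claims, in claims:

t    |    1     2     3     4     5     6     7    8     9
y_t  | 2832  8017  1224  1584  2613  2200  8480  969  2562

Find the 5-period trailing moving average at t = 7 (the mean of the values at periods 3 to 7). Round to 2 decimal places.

3220.20

Sum of periods 3–7: 1224 + 1584 + 2613 + 2200 + 8480 = 16101
Divide by 5: 16101 / 5 = 3220.20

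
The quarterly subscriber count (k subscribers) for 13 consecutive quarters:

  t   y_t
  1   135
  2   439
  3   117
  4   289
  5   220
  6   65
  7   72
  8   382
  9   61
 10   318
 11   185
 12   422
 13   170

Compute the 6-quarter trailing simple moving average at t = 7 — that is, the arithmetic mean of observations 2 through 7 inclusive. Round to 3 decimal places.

Sum of periods 2–7: 439 + 117 + 289 + 220 + 65 + 72 = 1202
Divide by 6: 1202 / 6 = 200.333

200.333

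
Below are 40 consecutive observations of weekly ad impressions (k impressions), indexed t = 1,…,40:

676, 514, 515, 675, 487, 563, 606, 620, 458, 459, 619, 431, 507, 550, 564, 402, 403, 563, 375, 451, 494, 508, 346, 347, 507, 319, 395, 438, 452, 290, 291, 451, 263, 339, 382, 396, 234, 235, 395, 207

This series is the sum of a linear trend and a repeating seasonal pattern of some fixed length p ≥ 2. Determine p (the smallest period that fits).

First differences y_{t+1} − y_t: -162, 1, 160, -188, 76, 43, 14, -162, 1, 160, -188, 76, 43, 14, -162, 1, …
The difference pattern repeats every 7 terms and not for any smaller step, so p = 7.

7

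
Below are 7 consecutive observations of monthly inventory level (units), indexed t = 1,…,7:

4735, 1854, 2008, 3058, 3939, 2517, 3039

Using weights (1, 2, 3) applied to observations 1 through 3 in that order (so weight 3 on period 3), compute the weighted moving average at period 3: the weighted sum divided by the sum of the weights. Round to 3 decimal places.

2411.167

Weighted sum: 1·4735 + 2·1854 + 3·2008 = 4735 + 3708 + 6024 = 14467
Weight total: 1 + 2 + 3 = 6
WMA = 14467 / 6 = 2411.167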